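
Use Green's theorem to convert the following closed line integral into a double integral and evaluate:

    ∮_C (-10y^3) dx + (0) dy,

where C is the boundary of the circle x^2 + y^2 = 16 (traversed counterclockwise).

Green's theorem converts the closed line integral into a double integral over the enclosed region D:

    ∮_C P dx + Q dy = ∬_D (∂Q/∂x - ∂P/∂y) dA.

Here P = -10y^3, Q = 0, so

    ∂Q/∂x = 0,    ∂P/∂y = -30y^2,
    ∂Q/∂x - ∂P/∂y = 30y^2.

D is the region x^2 + y^2 ≤ 16. Evaluating the double integral:

In polar coordinates (x = r cos θ, y = r sin θ, dA = r dr dθ) the integrand becomes 30r^2sin(θ)^2, so

    ∬_D (30y^2) dA = ∫_0^{2π} ∫_0^{4} (30r^2sin(θ)^2) · r dr dθ.

Inner (r from 0 to 4): 1920sin(θ)^2.
Outer (θ from 0 to 2π): 1920π.

Therefore ∮_C P dx + Q dy = 1920π.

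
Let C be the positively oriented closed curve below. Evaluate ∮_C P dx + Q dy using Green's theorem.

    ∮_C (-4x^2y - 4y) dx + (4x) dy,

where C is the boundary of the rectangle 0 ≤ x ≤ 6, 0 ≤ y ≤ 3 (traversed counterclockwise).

Green's theorem converts the closed line integral into a double integral over the enclosed region D:

    ∮_C P dx + Q dy = ∬_D (∂Q/∂x - ∂P/∂y) dA.

Here P = -4x^2y - 4y, Q = 4x, so

    ∂Q/∂x = 4,    ∂P/∂y = -4x^2 - 4,
    ∂Q/∂x - ∂P/∂y = 4x^2 + 8.

D is the region 0 ≤ x ≤ 6, 0 ≤ y ≤ 3. Evaluating the double integral:

    ∬_D (4x^2 + 8) dA = ∫_0^{6} ∫_0^{3} (4x^2 + 8) dy dx.

Inner (y from 0 to 3): 12x^2 + 24.
Outer (x from 0 to 6): 1008.

Therefore ∮_C P dx + Q dy = 1008.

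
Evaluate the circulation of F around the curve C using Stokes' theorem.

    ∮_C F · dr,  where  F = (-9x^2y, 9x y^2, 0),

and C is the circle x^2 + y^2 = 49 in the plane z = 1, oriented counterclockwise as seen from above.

Let S be the flat disk x^2 + y^2 ≤ 49 in the plane z = 1, with upward unit normal n̂ = ẑ. By Stokes' theorem,

    ∮_C F · dr = ∬_S (∇ × F) · n̂ dS = ∬_D (curl F)_z dA,

where D is the disk x^2 + y^2 ≤ 49.

Compute the curl of F = (-9x^2y, 9x y^2, 0):
    (∇ × F)_x = ∂F_z/∂y - ∂F_y/∂z = 0,
    (∇ × F)_y = ∂F_x/∂z - ∂F_z/∂x = 0,
    (∇ × F)_z = ∂F_y/∂x - ∂F_x/∂y = 9x^2 + 9y^2.

On z = 1, (curl F)_z = 9x^2 + 9y^2.

Convert to polar (x = r cos θ, y = r sin θ, dA = r dr dθ); the integrand becomes 9r^2, so

    ∬_D (curl F)_z dA = ∫_0^{2π} ∫_0^{7} (9r^2) · r dr dθ.

Inner (r from 0 to 7): 21609/4.
Outer (θ from 0 to 2π): 21609π/2.

Therefore ∮_C F · dr = 21609π/2.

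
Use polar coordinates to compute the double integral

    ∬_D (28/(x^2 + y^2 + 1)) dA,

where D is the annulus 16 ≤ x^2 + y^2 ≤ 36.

The region D is 4 ≤ r ≤ 6, 0 ≤ θ ≤ 2π in polar coordinates, where x = r cos(θ), y = r sin(θ), and dA = r dr dθ.

Under the substitution, the integrand becomes 28/(r^2 + 1), so

    ∬_D (28/(x^2 + y^2 + 1)) dA = ∫_{0}^{2π} ∫_{4}^{6} (28/(r^2 + 1)) · r dr dθ.

Inner integral (in r): ∫_{4}^{6} (28/(r^2 + 1)) · r dr = log(9012061295995008299689/168377826559400929).

Outer integral (in θ): ∫_{0}^{2π} (log(9012061295995008299689/168377826559400929)) dθ = log((9012061295995008299689/168377826559400929)^(2π)).

Therefore ∬_D (28/(x^2 + y^2 + 1)) dA = log((9012061295995008299689/168377826559400929)^(2π)).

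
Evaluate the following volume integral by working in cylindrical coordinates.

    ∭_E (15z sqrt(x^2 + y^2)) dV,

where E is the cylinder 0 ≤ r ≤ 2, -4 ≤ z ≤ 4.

In cylindrical coordinates, x = r cos(θ), y = r sin(θ), z = z, and dV = r dr dθ dz.

The integrand becomes 15r z, so

    ∭_E (15z sqrt(x^2 + y^2)) dV = ∫_{0}^{2π} ∫_{0}^{2} ∫_{-4}^{4} (15r z) · r dz dr dθ.

Inner (z): 0.
Middle (r from 0 to 2): 0.
Outer (θ): 0.

Therefore the triple integral equals 0.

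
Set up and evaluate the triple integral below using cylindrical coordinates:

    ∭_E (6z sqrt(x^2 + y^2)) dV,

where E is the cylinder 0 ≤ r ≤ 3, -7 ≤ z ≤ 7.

In cylindrical coordinates, x = r cos(θ), y = r sin(θ), z = z, and dV = r dr dθ dz.

The integrand becomes 6r z, so

    ∭_E (6z sqrt(x^2 + y^2)) dV = ∫_{0}^{2π} ∫_{0}^{3} ∫_{-7}^{7} (6r z) · r dz dr dθ.

Inner (z): 0.
Middle (r from 0 to 3): 0.
Outer (θ): 0.

Therefore the triple integral equals 0.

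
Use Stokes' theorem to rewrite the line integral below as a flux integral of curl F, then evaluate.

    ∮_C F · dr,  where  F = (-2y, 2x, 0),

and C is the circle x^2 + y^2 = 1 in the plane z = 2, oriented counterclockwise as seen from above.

Let S be the flat disk x^2 + y^2 ≤ 1 in the plane z = 2, with upward unit normal n̂ = ẑ. By Stokes' theorem,

    ∮_C F · dr = ∬_S (∇ × F) · n̂ dS = ∬_D (curl F)_z dA,

where D is the disk x^2 + y^2 ≤ 1.

Compute the curl of F = (-2y, 2x, 0):
    (∇ × F)_x = ∂F_z/∂y - ∂F_y/∂z = 0,
    (∇ × F)_y = ∂F_x/∂z - ∂F_z/∂x = 0,
    (∇ × F)_z = ∂F_y/∂x - ∂F_x/∂y = 4.

On z = 2, (curl F)_z = 4.

Convert to polar (x = r cos θ, y = r sin θ, dA = r dr dθ); the integrand becomes 4, so

    ∬_D (curl F)_z dA = ∫_0^{2π} ∫_0^{1} (4) · r dr dθ.

Inner (r from 0 to 1): 2.
Outer (θ from 0 to 2π): 4π.

Therefore ∮_C F · dr = 4π.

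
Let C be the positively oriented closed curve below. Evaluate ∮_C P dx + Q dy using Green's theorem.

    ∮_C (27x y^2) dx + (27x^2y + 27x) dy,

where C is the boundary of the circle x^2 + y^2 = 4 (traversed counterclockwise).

Green's theorem converts the closed line integral into a double integral over the enclosed region D:

    ∮_C P dx + Q dy = ∬_D (∂Q/∂x - ∂P/∂y) dA.

Here P = 27x y^2, Q = 27x^2y + 27x, so

    ∂Q/∂x = 54x y + 27,    ∂P/∂y = 54x y,
    ∂Q/∂x - ∂P/∂y = 27.

D is the region x^2 + y^2 ≤ 4. Evaluating the double integral:

In polar coordinates (x = r cos θ, y = r sin θ, dA = r dr dθ) the integrand becomes 27, so

    ∬_D (27) dA = ∫_0^{2π} ∫_0^{2} (27) · r dr dθ.

Inner (r from 0 to 2): 54.
Outer (θ from 0 to 2π): 108π.

Therefore ∮_C P dx + Q dy = 108π.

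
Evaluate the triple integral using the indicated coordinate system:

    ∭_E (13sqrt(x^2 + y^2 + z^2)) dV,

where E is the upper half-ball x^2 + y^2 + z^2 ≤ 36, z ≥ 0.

In spherical coordinates, x = ρ sin(φ) cos(θ), y = ρ sin(φ) sin(θ), z = ρ cos(φ), and dV = ρ^2 sin(φ) dρ dφ dθ.

The integrand becomes 13ρ, so

    ∭_E (13sqrt(x^2 + y^2 + z^2)) dV = ∫_{0}^{2π} ∫_{0}^{π/2} ∫_{0}^{6} (13ρ) · ρ^2 sin(φ) dρ dφ dθ.

Inner (ρ): 4212sin(φ).
Middle (φ): 4212.
Outer (θ): 8424π.

Therefore the triple integral equals 8424π.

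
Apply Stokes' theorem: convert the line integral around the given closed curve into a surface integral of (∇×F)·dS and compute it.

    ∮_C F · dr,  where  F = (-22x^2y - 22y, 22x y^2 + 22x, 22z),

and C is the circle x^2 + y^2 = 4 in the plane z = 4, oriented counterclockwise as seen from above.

Let S be the flat disk x^2 + y^2 ≤ 4 in the plane z = 4, with upward unit normal n̂ = ẑ. By Stokes' theorem,

    ∮_C F · dr = ∬_S (∇ × F) · n̂ dS = ∬_D (curl F)_z dA,

where D is the disk x^2 + y^2 ≤ 4.

Compute the curl of F = (-22x^2y - 22y, 22x y^2 + 22x, 22z):
    (∇ × F)_x = ∂F_z/∂y - ∂F_y/∂z = 0,
    (∇ × F)_y = ∂F_x/∂z - ∂F_z/∂x = 0,
    (∇ × F)_z = ∂F_y/∂x - ∂F_x/∂y = 22x^2 + 22y^2 + 44.

On z = 4, (curl F)_z = 22x^2 + 22y^2 + 44.

Convert to polar (x = r cos θ, y = r sin θ, dA = r dr dθ); the integrand becomes 22r^2 + 44, so

    ∬_D (curl F)_z dA = ∫_0^{2π} ∫_0^{2} (22r^2 + 44) · r dr dθ.

Inner (r from 0 to 2): 176.
Outer (θ from 0 to 2π): 352π.

Therefore ∮_C F · dr = 352π.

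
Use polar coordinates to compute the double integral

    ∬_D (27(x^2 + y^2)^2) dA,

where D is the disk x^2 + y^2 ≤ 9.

The region D is 0 ≤ r ≤ 3, 0 ≤ θ ≤ 2π in polar coordinates, where x = r cos(θ), y = r sin(θ), and dA = r dr dθ.

Under the substitution, the integrand becomes 27r^4, so

    ∬_D (27(x^2 + y^2)^2) dA = ∫_{0}^{2π} ∫_{0}^{3} (27r^4) · r dr dθ.

Inner integral (in r): ∫_{0}^{3} (27r^4) · r dr = 6561/2.

Outer integral (in θ): ∫_{0}^{2π} (6561/2) dθ = 6561π.

Therefore ∬_D (27(x^2 + y^2)^2) dA = 6561π.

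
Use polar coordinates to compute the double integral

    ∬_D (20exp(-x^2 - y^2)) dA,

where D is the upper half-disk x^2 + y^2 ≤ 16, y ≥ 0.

The region D is 0 ≤ r ≤ 4, 0 ≤ θ ≤ π in polar coordinates, where x = r cos(θ), y = r sin(θ), and dA = r dr dθ.

Under the substitution, the integrand becomes 20exp(-r^2), so

    ∬_D (20exp(-x^2 - y^2)) dA = ∫_{0}^{π} ∫_{0}^{4} (20exp(-r^2)) · r dr dθ.

Inner integral (in r): ∫_{0}^{4} (20exp(-r^2)) · r dr = 10 - 10exp(-16).

Outer integral (in θ): ∫_{0}^{π} (10 - 10exp(-16)) dθ = -10π exp(-16) + 10π.

Therefore ∬_D (20exp(-x^2 - y^2)) dA = -10π exp(-16) + 10π.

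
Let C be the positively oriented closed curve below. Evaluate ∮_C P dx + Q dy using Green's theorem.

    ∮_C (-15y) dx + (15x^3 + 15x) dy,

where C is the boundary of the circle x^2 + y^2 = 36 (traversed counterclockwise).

Green's theorem converts the closed line integral into a double integral over the enclosed region D:

    ∮_C P dx + Q dy = ∬_D (∂Q/∂x - ∂P/∂y) dA.

Here P = -15y, Q = 15x^3 + 15x, so

    ∂Q/∂x = 45x^2 + 15,    ∂P/∂y = -15,
    ∂Q/∂x - ∂P/∂y = 45x^2 + 30.

D is the region x^2 + y^2 ≤ 36. Evaluating the double integral:

In polar coordinates (x = r cos θ, y = r sin θ, dA = r dr dθ) the integrand becomes 45r^2cos(θ)^2 + 30, so

    ∬_D (45x^2 + 30) dA = ∫_0^{2π} ∫_0^{6} (45r^2cos(θ)^2 + 30) · r dr dθ.

Inner (r from 0 to 6): 14580cos(θ)^2 + 540.
Outer (θ from 0 to 2π): 15660π.

Therefore ∮_C P dx + Q dy = 15660π.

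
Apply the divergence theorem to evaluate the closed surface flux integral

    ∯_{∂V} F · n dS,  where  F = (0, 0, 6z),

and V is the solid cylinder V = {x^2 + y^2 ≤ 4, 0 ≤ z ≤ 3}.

By the divergence theorem,

    ∯_{∂V} F · n dS = ∭_V (∇ · F) dV.

Compute the divergence:
    ∇ · F = ∂F_x/∂x + ∂F_y/∂y + ∂F_z/∂z = 0 + 0 + 6 = 6.

In cylindrical coordinates, x = r cos(θ), y = r sin(θ), z = z, dV = r dr dθ dz, with 0 ≤ r ≤ 2, 0 ≤ θ ≤ 2π, 0 ≤ z ≤ 3.

The integrand, after substitution and multiplying by the volume element, becomes (6) · r, so

    ∭_V (∇·F) dV = ∫_0^{2π} ∫_0^{2} ∫_0^{3} (6) · r dz dr dθ.

Inner (z from 0 to 3): 18r.
Middle (r from 0 to 2): 36.
Outer (θ from 0 to 2π): 72π.

Therefore ∯_{∂V} F · n dS = 72π.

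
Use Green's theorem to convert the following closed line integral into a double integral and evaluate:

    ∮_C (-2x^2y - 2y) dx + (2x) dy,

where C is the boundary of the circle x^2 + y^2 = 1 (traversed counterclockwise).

Green's theorem converts the closed line integral into a double integral over the enclosed region D:

    ∮_C P dx + Q dy = ∬_D (∂Q/∂x - ∂P/∂y) dA.

Here P = -2x^2y - 2y, Q = 2x, so

    ∂Q/∂x = 2,    ∂P/∂y = -2x^2 - 2,
    ∂Q/∂x - ∂P/∂y = 2x^2 + 4.

D is the region x^2 + y^2 ≤ 1. Evaluating the double integral:

In polar coordinates (x = r cos θ, y = r sin θ, dA = r dr dθ) the integrand becomes 2r^2cos(θ)^2 + 4, so

    ∬_D (2x^2 + 4) dA = ∫_0^{2π} ∫_0^{1} (2r^2cos(θ)^2 + 4) · r dr dθ.

Inner (r from 0 to 1): cos(θ)^2/2 + 2.
Outer (θ from 0 to 2π): 9π/2.

Therefore ∮_C P dx + Q dy = 9π/2.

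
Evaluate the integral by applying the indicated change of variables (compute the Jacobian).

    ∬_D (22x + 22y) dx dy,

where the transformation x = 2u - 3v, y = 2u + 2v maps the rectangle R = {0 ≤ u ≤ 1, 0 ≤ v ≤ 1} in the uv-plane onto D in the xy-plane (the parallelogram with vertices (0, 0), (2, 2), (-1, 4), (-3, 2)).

Compute the Jacobian determinant of (x, y) with respect to (u, v):

    ∂(x,y)/∂(u,v) = | 2  -3 | = (2)(2) - (-3)(2) = 10.
                   | 2  2 |

Its absolute value is |J| = 10 (the area scaling factor).

Substituting x = 2u - 3v, y = 2u + 2v into the integrand,

    22x + 22y → 88u - 22v,

so the integral becomes

    ∬_R (88u - 22v) · |J| du dv = ∫_0^1 ∫_0^1 (880u - 220v) dv du.

Inner (v): 880u - 110.
Outer (u): 330.

Therefore ∬_D (22x + 22y) dx dy = 330.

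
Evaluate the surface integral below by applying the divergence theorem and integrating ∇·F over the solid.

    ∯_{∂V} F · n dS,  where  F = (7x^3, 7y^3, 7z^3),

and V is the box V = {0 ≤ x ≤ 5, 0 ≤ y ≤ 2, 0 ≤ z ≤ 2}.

By the divergence theorem,

    ∯_{∂V} F · n dS = ∭_V (∇ · F) dV.

Compute the divergence:
    ∇ · F = ∂F_x/∂x + ∂F_y/∂y + ∂F_z/∂z = 21x^2 + 21y^2 + 21z^2.

V is a rectangular box, so dV = dx dy dz with 0 ≤ x ≤ 5, 0 ≤ y ≤ 2, 0 ≤ z ≤ 2.

Integrate (21x^2 + 21y^2 + 21z^2) over V as an iterated integral:

    ∭_V (∇·F) dV = ∫_0^{5} ∫_0^{2} ∫_0^{2} (21x^2 + 21y^2 + 21z^2) dz dy dx.

Inner (z from 0 to 2): 42x^2 + 42y^2 + 56.
Middle (y from 0 to 2): 84x^2 + 224.
Outer (x from 0 to 5): 4620.

Therefore ∯_{∂V} F · n dS = 4620.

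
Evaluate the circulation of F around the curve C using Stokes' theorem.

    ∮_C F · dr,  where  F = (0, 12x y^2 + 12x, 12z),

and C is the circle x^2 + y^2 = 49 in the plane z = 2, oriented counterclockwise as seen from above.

Let S be the flat disk x^2 + y^2 ≤ 49 in the plane z = 2, with upward unit normal n̂ = ẑ. By Stokes' theorem,

    ∮_C F · dr = ∬_S (∇ × F) · n̂ dS = ∬_D (curl F)_z dA,

where D is the disk x^2 + y^2 ≤ 49.

Compute the curl of F = (0, 12x y^2 + 12x, 12z):
    (∇ × F)_x = ∂F_z/∂y - ∂F_y/∂z = 0,
    (∇ × F)_y = ∂F_x/∂z - ∂F_z/∂x = 0,
    (∇ × F)_z = ∂F_y/∂x - ∂F_x/∂y = 12y^2 + 12.

On z = 2, (curl F)_z = 12y^2 + 12.

Convert to polar (x = r cos θ, y = r sin θ, dA = r dr dθ); the integrand becomes 12r^2sin(θ)^2 + 12, so

    ∬_D (curl F)_z dA = ∫_0^{2π} ∫_0^{7} (12r^2sin(θ)^2 + 12) · r dr dθ.

Inner (r from 0 to 7): 7203sin(θ)^2 + 294.
Outer (θ from 0 to 2π): 7791π.

Therefore ∮_C F · dr = 7791π.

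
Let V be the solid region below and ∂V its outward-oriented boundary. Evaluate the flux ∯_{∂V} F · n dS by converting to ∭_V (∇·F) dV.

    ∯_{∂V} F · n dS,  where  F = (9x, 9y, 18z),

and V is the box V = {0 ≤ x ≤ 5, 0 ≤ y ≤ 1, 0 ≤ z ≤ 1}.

By the divergence theorem,

    ∯_{∂V} F · n dS = ∭_V (∇ · F) dV.

Compute the divergence:
    ∇ · F = ∂F_x/∂x + ∂F_y/∂y + ∂F_z/∂z = 9 + 9 + 18 = 36.

V is a rectangular box, so dV = dx dy dz with 0 ≤ x ≤ 5, 0 ≤ y ≤ 1, 0 ≤ z ≤ 1.

Integrate (36) over V as an iterated integral:

    ∭_V (∇·F) dV = ∫_0^{5} ∫_0^{1} ∫_0^{1} (36) dz dy dx.

Inner (z from 0 to 1): 36.
Middle (y from 0 to 1): 36.
Outer (x from 0 to 5): 180.

Therefore ∯_{∂V} F · n dS = 180.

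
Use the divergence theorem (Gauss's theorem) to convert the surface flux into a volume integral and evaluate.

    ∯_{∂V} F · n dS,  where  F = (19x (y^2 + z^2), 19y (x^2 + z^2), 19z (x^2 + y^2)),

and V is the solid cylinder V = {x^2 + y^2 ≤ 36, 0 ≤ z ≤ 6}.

By the divergence theorem,

    ∯_{∂V} F · n dS = ∭_V (∇ · F) dV.

Compute the divergence:
    ∇ · F = ∂F_x/∂x + ∂F_y/∂y + ∂F_z/∂z = 19y^2 + 19z^2 + 19x^2 + 19z^2 + 19x^2 + 19y^2 = 38x^2 + 38y^2 + 38z^2.

In cylindrical coordinates, x = r cos(θ), y = r sin(θ), z = z, dV = r dr dθ dz, with 0 ≤ r ≤ 6, 0 ≤ θ ≤ 2π, 0 ≤ z ≤ 6.

The integrand, after substitution and multiplying by the volume element, becomes (38r^2 + 38z^2) · r, so

    ∭_V (∇·F) dV = ∫_0^{2π} ∫_0^{6} ∫_0^{6} (38r^2 + 38z^2) · r dz dr dθ.

Inner (z from 0 to 6): 228r (r^2 + 12).
Middle (r from 0 to 6): 123120.
Outer (θ from 0 to 2π): 246240π.

Therefore ∯_{∂V} F · n dS = 246240π.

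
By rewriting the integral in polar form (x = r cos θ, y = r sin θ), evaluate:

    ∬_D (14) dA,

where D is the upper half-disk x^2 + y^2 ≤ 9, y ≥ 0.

The region D is 0 ≤ r ≤ 3, 0 ≤ θ ≤ π in polar coordinates, where x = r cos(θ), y = r sin(θ), and dA = r dr dθ.

Under the substitution, the integrand becomes 14, so

    ∬_D (14) dA = ∫_{0}^{π} ∫_{0}^{3} (14) · r dr dθ.

Inner integral (in r): ∫_{0}^{3} (14) · r dr = 63.

Outer integral (in θ): ∫_{0}^{π} (63) dθ = 63π.

Therefore ∬_D (14) dA = 63π.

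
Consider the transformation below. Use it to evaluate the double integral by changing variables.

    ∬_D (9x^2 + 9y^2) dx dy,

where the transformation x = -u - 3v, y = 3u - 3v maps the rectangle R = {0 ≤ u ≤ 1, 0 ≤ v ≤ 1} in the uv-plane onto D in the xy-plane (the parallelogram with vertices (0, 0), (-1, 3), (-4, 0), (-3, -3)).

Compute the Jacobian determinant of (x, y) with respect to (u, v):

    ∂(x,y)/∂(u,v) = | -1  -3 | = (-1)(-3) - (-3)(3) = 12.
                   | 3  -3 |

Its absolute value is |J| = 12 (the area scaling factor).

Substituting x = -u - 3v, y = 3u - 3v into the integrand,

    9x^2 + 9y^2 → 90u^2 - 108u v + 162v^2,

so the integral becomes

    ∬_R (90u^2 - 108u v + 162v^2) · |J| du dv = ∫_0^1 ∫_0^1 (1080u^2 - 1296u v + 1944v^2) dv du.

Inner (v): 1080u^2 - 648u + 648.
Outer (u): 684.

Therefore ∬_D (9x^2 + 9y^2) dx dy = 684.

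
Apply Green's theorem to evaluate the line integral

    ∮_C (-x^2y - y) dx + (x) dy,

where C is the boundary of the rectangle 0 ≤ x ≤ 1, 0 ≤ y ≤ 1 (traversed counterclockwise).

Green's theorem converts the closed line integral into a double integral over the enclosed region D:

    ∮_C P dx + Q dy = ∬_D (∂Q/∂x - ∂P/∂y) dA.

Here P = -x^2y - y, Q = x, so

    ∂Q/∂x = 1,    ∂P/∂y = -x^2 - 1,
    ∂Q/∂x - ∂P/∂y = x^2 + 2.

D is the region 0 ≤ x ≤ 1, 0 ≤ y ≤ 1. Evaluating the double integral:

    ∬_D (x^2 + 2) dA = ∫_0^{1} ∫_0^{1} (x^2 + 2) dy dx.

Inner (y from 0 to 1): x^2 + 2.
Outer (x from 0 to 1): 7/3.

Therefore ∮_C P dx + Q dy = 7/3.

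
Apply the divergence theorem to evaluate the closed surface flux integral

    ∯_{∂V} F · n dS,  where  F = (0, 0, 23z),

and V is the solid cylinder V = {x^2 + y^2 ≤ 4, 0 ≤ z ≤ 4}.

By the divergence theorem,

    ∯_{∂V} F · n dS = ∭_V (∇ · F) dV.

Compute the divergence:
    ∇ · F = ∂F_x/∂x + ∂F_y/∂y + ∂F_z/∂z = 0 + 0 + 23 = 23.

In cylindrical coordinates, x = r cos(θ), y = r sin(θ), z = z, dV = r dr dθ dz, with 0 ≤ r ≤ 2, 0 ≤ θ ≤ 2π, 0 ≤ z ≤ 4.

The integrand, after substitution and multiplying by the volume element, becomes (23) · r, so

    ∭_V (∇·F) dV = ∫_0^{2π} ∫_0^{2} ∫_0^{4} (23) · r dz dr dθ.

Inner (z from 0 to 4): 92r.
Middle (r from 0 to 2): 184.
Outer (θ from 0 to 2π): 368π.

Therefore ∯_{∂V} F · n dS = 368π.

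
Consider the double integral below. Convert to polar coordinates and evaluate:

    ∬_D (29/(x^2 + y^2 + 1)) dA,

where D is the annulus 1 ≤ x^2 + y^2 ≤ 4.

The region D is 1 ≤ r ≤ 2, 0 ≤ θ ≤ 2π in polar coordinates, where x = r cos(θ), y = r sin(θ), and dA = r dr dθ.

Under the substitution, the integrand becomes 29/(r^2 + 1), so

    ∬_D (29/(x^2 + y^2 + 1)) dA = ∫_{0}^{2π} ∫_{1}^{2} (29/(r^2 + 1)) · r dr dθ.

Inner integral (in r): ∫_{1}^{2} (29/(r^2 + 1)) · r dr = log(6103515625sqrt(10)/32768).

Outer integral (in θ): ∫_{0}^{2π} (log(6103515625sqrt(10)/32768)) dθ = log((6103515625sqrt(10)/32768)^(2π)).

Therefore ∬_D (29/(x^2 + y^2 + 1)) dA = log((6103515625sqrt(10)/32768)^(2π)).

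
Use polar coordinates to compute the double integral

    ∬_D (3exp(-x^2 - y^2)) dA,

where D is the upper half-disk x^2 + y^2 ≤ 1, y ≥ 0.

The region D is 0 ≤ r ≤ 1, 0 ≤ θ ≤ π in polar coordinates, where x = r cos(θ), y = r sin(θ), and dA = r dr dθ.

Under the substitution, the integrand becomes 3exp(-r^2), so

    ∬_D (3exp(-x^2 - y^2)) dA = ∫_{0}^{π} ∫_{0}^{1} (3exp(-r^2)) · r dr dθ.

Inner integral (in r): ∫_{0}^{1} (3exp(-r^2)) · r dr = 3/2 - 3exp(-1)/2.

Outer integral (in θ): ∫_{0}^{π} (3/2 - 3exp(-1)/2) dθ = -3π (1 - e)exp(-1)/2.

Therefore ∬_D (3exp(-x^2 - y^2)) dA = -3π (1 - e)exp(-1)/2.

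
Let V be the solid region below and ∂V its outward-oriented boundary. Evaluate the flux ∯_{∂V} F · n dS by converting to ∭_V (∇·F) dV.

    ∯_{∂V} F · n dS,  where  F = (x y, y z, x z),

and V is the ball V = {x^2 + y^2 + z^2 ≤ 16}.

By the divergence theorem,

    ∯_{∂V} F · n dS = ∭_V (∇ · F) dV.

Compute the divergence:
    ∇ · F = ∂F_x/∂x + ∂F_y/∂y + ∂F_z/∂z = y + z + x = x + y + z.

In spherical coordinates, x = ρ sin(φ) cos(θ), y = ρ sin(φ) sin(θ), z = ρ cos(φ), dV = ρ^2 sin(φ) dρ dφ dθ, with 0 ≤ ρ ≤ 4, 0 ≤ φ ≤ π, 0 ≤ θ ≤ 2π.

The integrand, after substitution and multiplying by the volume element, becomes (ρ (sqrt(2)sin(φ)sin(θ + π/4) + cos(φ))) · ρ^2 sin(φ), so

    ∭_V (∇·F) dV = ∫_0^{2π} ∫_0^{π} ∫_0^{4} (ρ (sqrt(2)sin(φ)sin(θ + π/4) + cos(φ))) · ρ^2 sin(φ) dρ dφ dθ.

Inner (ρ from 0 to 4): 64(sqrt(2)sin(φ)sin(θ + π/4) + cos(φ))sin(φ).
Middle (φ from 0 to π): 32sqrt(2)π sin(θ + π/4).
Outer (θ from 0 to 2π): 0.

Therefore ∯_{∂V} F · n dS = 0.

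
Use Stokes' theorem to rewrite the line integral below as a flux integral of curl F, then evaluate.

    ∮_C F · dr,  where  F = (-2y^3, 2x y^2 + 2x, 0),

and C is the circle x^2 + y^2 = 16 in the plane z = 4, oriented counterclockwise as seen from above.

Let S be the flat disk x^2 + y^2 ≤ 16 in the plane z = 4, with upward unit normal n̂ = ẑ. By Stokes' theorem,

    ∮_C F · dr = ∬_S (∇ × F) · n̂ dS = ∬_D (curl F)_z dA,

where D is the disk x^2 + y^2 ≤ 16.

Compute the curl of F = (-2y^3, 2x y^2 + 2x, 0):
    (∇ × F)_x = ∂F_z/∂y - ∂F_y/∂z = 0,
    (∇ × F)_y = ∂F_x/∂z - ∂F_z/∂x = 0,
    (∇ × F)_z = ∂F_y/∂x - ∂F_x/∂y = 8y^2 + 2.

On z = 4, (curl F)_z = 8y^2 + 2.

Convert to polar (x = r cos θ, y = r sin θ, dA = r dr dθ); the integrand becomes 8r^2sin(θ)^2 + 2, so

    ∬_D (curl F)_z dA = ∫_0^{2π} ∫_0^{4} (8r^2sin(θ)^2 + 2) · r dr dθ.

Inner (r from 0 to 4): 512sin(θ)^2 + 16.
Outer (θ from 0 to 2π): 544π.

Therefore ∮_C F · dr = 544π.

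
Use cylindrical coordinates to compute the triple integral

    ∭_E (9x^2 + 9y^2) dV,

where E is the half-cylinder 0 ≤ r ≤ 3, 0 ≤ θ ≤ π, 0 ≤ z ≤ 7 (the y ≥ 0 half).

In cylindrical coordinates, x = r cos(θ), y = r sin(θ), z = z, and dV = r dr dθ dz.

The integrand becomes 9r^2, so

    ∭_E (9x^2 + 9y^2) dV = ∫_{0}^{π} ∫_{0}^{3} ∫_{0}^{7} (9r^2) · r dz dr dθ.

Inner (z): 63r^3.
Middle (r from 0 to 3): 5103/4.
Outer (θ): 5103π/4.

Therefore the triple integral equals 5103π/4.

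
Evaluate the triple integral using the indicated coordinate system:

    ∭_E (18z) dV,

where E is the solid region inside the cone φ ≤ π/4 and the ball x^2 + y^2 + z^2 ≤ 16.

In spherical coordinates, x = ρ sin(φ) cos(θ), y = ρ sin(φ) sin(θ), z = ρ cos(φ), and dV = ρ^2 sin(φ) dρ dφ dθ.

The integrand becomes 18ρ cos(φ), so

    ∭_E (18z) dV = ∫_{0}^{2π} ∫_{0}^{π/4} ∫_{0}^{4} (18ρ cos(φ)) · ρ^2 sin(φ) dρ dφ dθ.

Inner (ρ): 576sin(2φ).
Middle (φ): 288.
Outer (θ): 576π.

Therefore the triple integral equals 576π.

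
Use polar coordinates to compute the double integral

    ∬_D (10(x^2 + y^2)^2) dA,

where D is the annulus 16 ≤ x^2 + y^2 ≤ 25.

The region D is 4 ≤ r ≤ 5, 0 ≤ θ ≤ 2π in polar coordinates, where x = r cos(θ), y = r sin(θ), and dA = r dr dθ.

Under the substitution, the integrand becomes 10r^4, so

    ∬_D (10(x^2 + y^2)^2) dA = ∫_{0}^{2π} ∫_{4}^{5} (10r^4) · r dr dθ.

Inner integral (in r): ∫_{4}^{5} (10r^4) · r dr = 19215.

Outer integral (in θ): ∫_{0}^{2π} (19215) dθ = 38430π.

Therefore ∬_D (10(x^2 + y^2)^2) dA = 38430π.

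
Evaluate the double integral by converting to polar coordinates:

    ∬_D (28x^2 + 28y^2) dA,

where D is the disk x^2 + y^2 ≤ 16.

The region D is 0 ≤ r ≤ 4, 0 ≤ θ ≤ 2π in polar coordinates, where x = r cos(θ), y = r sin(θ), and dA = r dr dθ.

Under the substitution, the integrand becomes 28r^2, so

    ∬_D (28x^2 + 28y^2) dA = ∫_{0}^{2π} ∫_{0}^{4} (28r^2) · r dr dθ.

Inner integral (in r): ∫_{0}^{4} (28r^2) · r dr = 1792.

Outer integral (in θ): ∫_{0}^{2π} (1792) dθ = 3584π.

Therefore ∬_D (28x^2 + 28y^2) dA = 3584π.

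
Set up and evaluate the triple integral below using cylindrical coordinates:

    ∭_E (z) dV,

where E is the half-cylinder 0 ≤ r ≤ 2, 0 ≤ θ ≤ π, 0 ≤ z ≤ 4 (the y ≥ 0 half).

In cylindrical coordinates, x = r cos(θ), y = r sin(θ), z = z, and dV = r dr dθ dz.

The integrand becomes z, so

    ∭_E (z) dV = ∫_{0}^{π} ∫_{0}^{2} ∫_{0}^{4} (z) · r dz dr dθ.

Inner (z): 8r.
Middle (r from 0 to 2): 16.
Outer (θ): 16π.

Therefore the triple integral equals 16π.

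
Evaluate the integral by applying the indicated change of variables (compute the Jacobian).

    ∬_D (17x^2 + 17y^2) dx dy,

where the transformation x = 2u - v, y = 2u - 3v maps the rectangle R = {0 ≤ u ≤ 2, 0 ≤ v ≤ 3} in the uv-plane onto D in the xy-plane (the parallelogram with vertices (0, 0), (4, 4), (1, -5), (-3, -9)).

Compute the Jacobian determinant of (x, y) with respect to (u, v):

    ∂(x,y)/∂(u,v) = | 2  -1 | = (2)(-3) - (-1)(2) = -4.
                   | 2  -3 |

Its absolute value is |J| = 4 (the area scaling factor).

Substituting x = 2u - v, y = 2u - 3v into the integrand,

    17x^2 + 17y^2 → 136u^2 - 272u v + 170v^2,

so the integral becomes

    ∬_R (136u^2 - 272u v + 170v^2) · |J| du dv = ∫_0^2 ∫_0^3 (544u^2 - 1088u v + 680v^2) dv du.

Inner (v): 1632u^2 - 4896u + 6120.
Outer (u): 6800.

Therefore ∬_D (17x^2 + 17y^2) dx dy = 6800.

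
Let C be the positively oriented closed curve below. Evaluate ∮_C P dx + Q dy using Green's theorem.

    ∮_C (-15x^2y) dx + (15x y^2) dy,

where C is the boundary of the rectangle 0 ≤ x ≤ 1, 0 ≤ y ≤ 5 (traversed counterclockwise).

Green's theorem converts the closed line integral into a double integral over the enclosed region D:

    ∮_C P dx + Q dy = ∬_D (∂Q/∂x - ∂P/∂y) dA.

Here P = -15x^2y, Q = 15x y^2, so

    ∂Q/∂x = 15y^2,    ∂P/∂y = -15x^2,
    ∂Q/∂x - ∂P/∂y = 15x^2 + 15y^2.

D is the region 0 ≤ x ≤ 1, 0 ≤ y ≤ 5. Evaluating the double integral:

    ∬_D (15x^2 + 15y^2) dA = ∫_0^{1} ∫_0^{5} (15x^2 + 15y^2) dy dx.

Inner (y from 0 to 5): 75x^2 + 625.
Outer (x from 0 to 1): 650.

Therefore ∮_C P dx + Q dy = 650.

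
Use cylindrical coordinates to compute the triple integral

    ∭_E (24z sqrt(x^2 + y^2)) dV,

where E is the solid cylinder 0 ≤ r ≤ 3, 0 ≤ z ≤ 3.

In cylindrical coordinates, x = r cos(θ), y = r sin(θ), z = z, and dV = r dr dθ dz.

The integrand becomes 24r z, so

    ∭_E (24z sqrt(x^2 + y^2)) dV = ∫_{0}^{2π} ∫_{0}^{3} ∫_{0}^{3} (24r z) · r dz dr dθ.

Inner (z): 108r^2.
Middle (r from 0 to 3): 972.
Outer (θ): 1944π.

Therefore the triple integral equals 1944π.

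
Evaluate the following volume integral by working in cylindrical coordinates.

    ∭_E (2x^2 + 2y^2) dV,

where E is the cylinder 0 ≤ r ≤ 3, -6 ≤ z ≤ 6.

In cylindrical coordinates, x = r cos(θ), y = r sin(θ), z = z, and dV = r dr dθ dz.

The integrand becomes 2r^2, so

    ∭_E (2x^2 + 2y^2) dV = ∫_{0}^{2π} ∫_{0}^{3} ∫_{-6}^{6} (2r^2) · r dz dr dθ.

Inner (z): 24r^3.
Middle (r from 0 to 3): 486.
Outer (θ): 972π.

Therefore the triple integral equals 972π.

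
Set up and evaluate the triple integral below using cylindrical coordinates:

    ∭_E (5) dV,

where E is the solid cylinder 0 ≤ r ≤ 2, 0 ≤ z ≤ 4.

In cylindrical coordinates, x = r cos(θ), y = r sin(θ), z = z, and dV = r dr dθ dz.

The integrand becomes 5, so

    ∭_E (5) dV = ∫_{0}^{2π} ∫_{0}^{2} ∫_{0}^{4} (5) · r dz dr dθ.

Inner (z): 20r.
Middle (r from 0 to 2): 40.
Outer (θ): 80π.

Therefore the triple integral equals 80π.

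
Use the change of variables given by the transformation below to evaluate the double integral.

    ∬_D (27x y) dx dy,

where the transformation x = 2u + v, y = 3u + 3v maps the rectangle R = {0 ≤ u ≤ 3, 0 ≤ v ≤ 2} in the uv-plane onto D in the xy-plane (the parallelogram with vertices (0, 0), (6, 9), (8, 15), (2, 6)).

Compute the Jacobian determinant of (x, y) with respect to (u, v):

    ∂(x,y)/∂(u,v) = | 2  1 | = (2)(3) - (1)(3) = 3.
                   | 3  3 |

Its absolute value is |J| = 3 (the area scaling factor).

Substituting x = 2u + v, y = 3u + 3v into the integrand,

    27x y → 162u^2 + 243u v + 81v^2,

so the integral becomes

    ∬_R (162u^2 + 243u v + 81v^2) · |J| du dv = ∫_0^3 ∫_0^2 (486u^2 + 729u v + 243v^2) dv du.

Inner (v): 972u^2 + 1458u + 648.
Outer (u): 17253.

Therefore ∬_D (27x y) dx dy = 17253.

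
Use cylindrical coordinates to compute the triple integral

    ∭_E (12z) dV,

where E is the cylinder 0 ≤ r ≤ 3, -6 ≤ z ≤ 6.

In cylindrical coordinates, x = r cos(θ), y = r sin(θ), z = z, and dV = r dr dθ dz.

The integrand becomes 12z, so

    ∭_E (12z) dV = ∫_{0}^{2π} ∫_{0}^{3} ∫_{-6}^{6} (12z) · r dz dr dθ.

Inner (z): 0.
Middle (r from 0 to 3): 0.
Outer (θ): 0.

Therefore the triple integral equals 0.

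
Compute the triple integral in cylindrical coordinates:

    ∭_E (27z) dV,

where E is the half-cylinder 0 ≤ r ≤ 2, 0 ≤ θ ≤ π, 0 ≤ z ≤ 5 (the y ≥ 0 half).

In cylindrical coordinates, x = r cos(θ), y = r sin(θ), z = z, and dV = r dr dθ dz.

The integrand becomes 27z, so

    ∭_E (27z) dV = ∫_{0}^{π} ∫_{0}^{2} ∫_{0}^{5} (27z) · r dz dr dθ.

Inner (z): 675r/2.
Middle (r from 0 to 2): 675.
Outer (θ): 675π.

Therefore the triple integral equals 675π.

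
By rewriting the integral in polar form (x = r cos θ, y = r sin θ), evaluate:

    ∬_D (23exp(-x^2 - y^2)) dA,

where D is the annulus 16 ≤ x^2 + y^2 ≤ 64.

The region D is 4 ≤ r ≤ 8, 0 ≤ θ ≤ 2π in polar coordinates, where x = r cos(θ), y = r sin(θ), and dA = r dr dθ.

Under the substitution, the integrand becomes 23exp(-r^2), so

    ∬_D (23exp(-x^2 - y^2)) dA = ∫_{0}^{2π} ∫_{4}^{8} (23exp(-r^2)) · r dr dθ.

Inner integral (in r): ∫_{4}^{8} (23exp(-r^2)) · r dr = -(23 - 23exp(48))exp(-64)/2.

Outer integral (in θ): ∫_{0}^{2π} (-(23 - 23exp(48))exp(-64)/2) dθ = -23π (1 - exp(48))exp(-64).

Therefore ∬_D (23exp(-x^2 - y^2)) dA = -23π (1 - exp(48))exp(-64).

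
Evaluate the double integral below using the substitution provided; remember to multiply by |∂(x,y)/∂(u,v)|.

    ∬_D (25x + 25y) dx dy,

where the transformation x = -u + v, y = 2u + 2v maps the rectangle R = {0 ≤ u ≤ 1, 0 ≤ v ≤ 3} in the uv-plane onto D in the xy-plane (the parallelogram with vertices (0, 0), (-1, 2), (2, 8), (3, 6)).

Compute the Jacobian determinant of (x, y) with respect to (u, v):

    ∂(x,y)/∂(u,v) = | -1  1 | = (-1)(2) - (1)(2) = -4.
                   | 2  2 |

Its absolute value is |J| = 4 (the area scaling factor).

Substituting x = -u + v, y = 2u + 2v into the integrand,

    25x + 25y → 25u + 75v,

so the integral becomes

    ∬_R (25u + 75v) · |J| du dv = ∫_0^1 ∫_0^3 (100u + 300v) dv du.

Inner (v): 300u + 1350.
Outer (u): 1500.

Therefore ∬_D (25x + 25y) dx dy = 1500.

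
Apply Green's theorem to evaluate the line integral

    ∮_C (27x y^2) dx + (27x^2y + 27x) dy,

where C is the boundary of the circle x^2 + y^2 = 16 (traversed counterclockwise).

Green's theorem converts the closed line integral into a double integral over the enclosed region D:

    ∮_C P dx + Q dy = ∬_D (∂Q/∂x - ∂P/∂y) dA.

Here P = 27x y^2, Q = 27x^2y + 27x, so

    ∂Q/∂x = 54x y + 27,    ∂P/∂y = 54x y,
    ∂Q/∂x - ∂P/∂y = 27.

D is the region x^2 + y^2 ≤ 16. Evaluating the double integral:

In polar coordinates (x = r cos θ, y = r sin θ, dA = r dr dθ) the integrand becomes 27, so

    ∬_D (27) dA = ∫_0^{2π} ∫_0^{4} (27) · r dr dθ.

Inner (r from 0 to 4): 216.
Outer (θ from 0 to 2π): 432π.

Therefore ∮_C P dx + Q dy = 432π.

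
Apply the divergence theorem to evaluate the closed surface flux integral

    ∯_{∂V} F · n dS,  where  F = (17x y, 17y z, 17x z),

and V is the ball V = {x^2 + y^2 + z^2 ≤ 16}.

By the divergence theorem,

    ∯_{∂V} F · n dS = ∭_V (∇ · F) dV.

Compute the divergence:
    ∇ · F = ∂F_x/∂x + ∂F_y/∂y + ∂F_z/∂z = 17y + 17z + 17x = 17x + 17y + 17z.

In spherical coordinates, x = ρ sin(φ) cos(θ), y = ρ sin(φ) sin(θ), z = ρ cos(φ), dV = ρ^2 sin(φ) dρ dφ dθ, with 0 ≤ ρ ≤ 4, 0 ≤ φ ≤ π, 0 ≤ θ ≤ 2π.

The integrand, after substitution and multiplying by the volume element, becomes (17ρ (sqrt(2)sin(φ)sin(θ + π/4) + cos(φ))) · ρ^2 sin(φ), so

    ∭_V (∇·F) dV = ∫_0^{2π} ∫_0^{π} ∫_0^{4} (17ρ (sqrt(2)sin(φ)sin(θ + π/4) + cos(φ))) · ρ^2 sin(φ) dρ dφ dθ.

Inner (ρ from 0 to 4): 1088(sqrt(2)sin(φ)sin(θ + π/4) + cos(φ))sin(φ).
Middle (φ from 0 to π): 544sqrt(2)π sin(θ + π/4).
Outer (θ from 0 to 2π): 0.

Therefore ∯_{∂V} F · n dS = 0.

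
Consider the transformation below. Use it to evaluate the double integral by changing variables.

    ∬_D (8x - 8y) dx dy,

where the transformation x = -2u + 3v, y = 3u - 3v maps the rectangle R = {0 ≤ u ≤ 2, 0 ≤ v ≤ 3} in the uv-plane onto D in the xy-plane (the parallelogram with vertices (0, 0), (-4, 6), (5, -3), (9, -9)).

Compute the Jacobian determinant of (x, y) with respect to (u, v):

    ∂(x,y)/∂(u,v) = | -2  3 | = (-2)(-3) - (3)(3) = -3.
                   | 3  -3 |

Its absolute value is |J| = 3 (the area scaling factor).

Substituting x = -2u + 3v, y = 3u - 3v into the integrand,

    8x - 8y → -40u + 48v,

so the integral becomes

    ∬_R (-40u + 48v) · |J| du dv = ∫_0^2 ∫_0^3 (-120u + 144v) dv du.

Inner (v): 648 - 360u.
Outer (u): 576.

Therefore ∬_D (8x - 8y) dx dy = 576.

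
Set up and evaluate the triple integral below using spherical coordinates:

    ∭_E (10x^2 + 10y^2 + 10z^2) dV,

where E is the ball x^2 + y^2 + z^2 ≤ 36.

In spherical coordinates, x = ρ sin(φ) cos(θ), y = ρ sin(φ) sin(θ), z = ρ cos(φ), and dV = ρ^2 sin(φ) dρ dφ dθ.

The integrand becomes 10ρ^2, so

    ∭_E (10x^2 + 10y^2 + 10z^2) dV = ∫_{0}^{2π} ∫_{0}^{π} ∫_{0}^{6} (10ρ^2) · ρ^2 sin(φ) dρ dφ dθ.

Inner (ρ): 15552sin(φ).
Middle (φ): 31104.
Outer (θ): 62208π.

Therefore the triple integral equals 62208π.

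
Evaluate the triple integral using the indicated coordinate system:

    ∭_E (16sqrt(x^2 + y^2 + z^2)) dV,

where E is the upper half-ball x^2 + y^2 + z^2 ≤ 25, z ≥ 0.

In spherical coordinates, x = ρ sin(φ) cos(θ), y = ρ sin(φ) sin(θ), z = ρ cos(φ), and dV = ρ^2 sin(φ) dρ dφ dθ.

The integrand becomes 16ρ, so

    ∭_E (16sqrt(x^2 + y^2 + z^2)) dV = ∫_{0}^{2π} ∫_{0}^{π/2} ∫_{0}^{5} (16ρ) · ρ^2 sin(φ) dρ dφ dθ.

Inner (ρ): 2500sin(φ).
Middle (φ): 2500.
Outer (θ): 5000π.

Therefore the triple integral equals 5000π.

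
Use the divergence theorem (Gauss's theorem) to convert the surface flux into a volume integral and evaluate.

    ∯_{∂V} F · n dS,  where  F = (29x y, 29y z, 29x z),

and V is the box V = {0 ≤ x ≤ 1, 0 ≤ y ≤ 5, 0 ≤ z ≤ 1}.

By the divergence theorem,

    ∯_{∂V} F · n dS = ∭_V (∇ · F) dV.

Compute the divergence:
    ∇ · F = ∂F_x/∂x + ∂F_y/∂y + ∂F_z/∂z = 29y + 29z + 29x = 29x + 29y + 29z.

V is a rectangular box, so dV = dx dy dz with 0 ≤ x ≤ 1, 0 ≤ y ≤ 5, 0 ≤ z ≤ 1.

Integrate (29x + 29y + 29z) over V as an iterated integral:

    ∭_V (∇·F) dV = ∫_0^{1} ∫_0^{5} ∫_0^{1} (29x + 29y + 29z) dz dy dx.

Inner (z from 0 to 1): 29x + 29y + 29/2.
Middle (y from 0 to 5): 145x + 435.
Outer (x from 0 to 1): 1015/2.

Therefore ∯_{∂V} F · n dS = 1015/2.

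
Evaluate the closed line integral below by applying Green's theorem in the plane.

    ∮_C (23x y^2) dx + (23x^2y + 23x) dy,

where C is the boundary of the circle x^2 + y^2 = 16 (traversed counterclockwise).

Green's theorem converts the closed line integral into a double integral over the enclosed region D:

    ∮_C P dx + Q dy = ∬_D (∂Q/∂x - ∂P/∂y) dA.

Here P = 23x y^2, Q = 23x^2y + 23x, so

    ∂Q/∂x = 46x y + 23,    ∂P/∂y = 46x y,
    ∂Q/∂x - ∂P/∂y = 23.

D is the region x^2 + y^2 ≤ 16. Evaluating the double integral:

In polar coordinates (x = r cos θ, y = r sin θ, dA = r dr dθ) the integrand becomes 23, so

    ∬_D (23) dA = ∫_0^{2π} ∫_0^{4} (23) · r dr dθ.

Inner (r from 0 to 4): 184.
Outer (θ from 0 to 2π): 368π.

Therefore ∮_C P dx + Q dy = 368π.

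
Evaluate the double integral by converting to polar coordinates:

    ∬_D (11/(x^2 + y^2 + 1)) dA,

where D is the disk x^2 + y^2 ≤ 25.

The region D is 0 ≤ r ≤ 5, 0 ≤ θ ≤ 2π in polar coordinates, where x = r cos(θ), y = r sin(θ), and dA = r dr dθ.

Under the substitution, the integrand becomes 11/(r^2 + 1), so

    ∬_D (11/(x^2 + y^2 + 1)) dA = ∫_{0}^{2π} ∫_{0}^{5} (11/(r^2 + 1)) · r dr dθ.

Inner integral (in r): ∫_{0}^{5} (11/(r^2 + 1)) · r dr = 11log(26)/2.

Outer integral (in θ): ∫_{0}^{2π} (11log(26)/2) dθ = 11π log(26).

Therefore ∬_D (11/(x^2 + y^2 + 1)) dA = 11π log(26).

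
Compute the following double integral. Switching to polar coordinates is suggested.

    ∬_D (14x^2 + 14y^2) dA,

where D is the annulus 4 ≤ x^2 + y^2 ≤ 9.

The region D is 2 ≤ r ≤ 3, 0 ≤ θ ≤ 2π in polar coordinates, where x = r cos(θ), y = r sin(θ), and dA = r dr dθ.

Under the substitution, the integrand becomes 14r^2, so

    ∬_D (14x^2 + 14y^2) dA = ∫_{0}^{2π} ∫_{2}^{3} (14r^2) · r dr dθ.

Inner integral (in r): ∫_{2}^{3} (14r^2) · r dr = 455/2.

Outer integral (in θ): ∫_{0}^{2π} (455/2) dθ = 455π.

Therefore ∬_D (14x^2 + 14y^2) dA = 455π.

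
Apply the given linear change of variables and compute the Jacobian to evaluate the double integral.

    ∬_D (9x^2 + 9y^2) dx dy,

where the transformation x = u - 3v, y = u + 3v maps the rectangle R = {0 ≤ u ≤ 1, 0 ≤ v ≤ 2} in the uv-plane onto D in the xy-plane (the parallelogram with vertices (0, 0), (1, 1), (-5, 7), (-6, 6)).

Compute the Jacobian determinant of (x, y) with respect to (u, v):

    ∂(x,y)/∂(u,v) = | 1  -3 | = (1)(3) - (-3)(1) = 6.
                   | 1  3 |

Its absolute value is |J| = 6 (the area scaling factor).

Substituting x = u - 3v, y = u + 3v into the integrand,

    9x^2 + 9y^2 → 18u^2 + 162v^2,

so the integral becomes

    ∬_R (18u^2 + 162v^2) · |J| du dv = ∫_0^1 ∫_0^2 (108u^2 + 972v^2) dv du.

Inner (v): 216u^2 + 2592.
Outer (u): 2664.

Therefore ∬_D (9x^2 + 9y^2) dx dy = 2664.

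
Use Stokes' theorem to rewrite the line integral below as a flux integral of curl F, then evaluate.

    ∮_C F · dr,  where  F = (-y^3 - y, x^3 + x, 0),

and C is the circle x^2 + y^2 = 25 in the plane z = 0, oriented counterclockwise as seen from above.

Let S be the flat disk x^2 + y^2 ≤ 25 in the plane z = 0, with upward unit normal n̂ = ẑ. By Stokes' theorem,

    ∮_C F · dr = ∬_S (∇ × F) · n̂ dS = ∬_D (curl F)_z dA,

where D is the disk x^2 + y^2 ≤ 25.

Compute the curl of F = (-y^3 - y, x^3 + x, 0):
    (∇ × F)_x = ∂F_z/∂y - ∂F_y/∂z = 0,
    (∇ × F)_y = ∂F_x/∂z - ∂F_z/∂x = 0,
    (∇ × F)_z = ∂F_y/∂x - ∂F_x/∂y = 3x^2 + 3y^2 + 2.

On z = 0, (curl F)_z = 3x^2 + 3y^2 + 2.

Convert to polar (x = r cos θ, y = r sin θ, dA = r dr dθ); the integrand becomes 3r^2 + 2, so

    ∬_D (curl F)_z dA = ∫_0^{2π} ∫_0^{5} (3r^2 + 2) · r dr dθ.

Inner (r from 0 to 5): 1975/4.
Outer (θ from 0 to 2π): 1975π/2.

Therefore ∮_C F · dr = 1975π/2.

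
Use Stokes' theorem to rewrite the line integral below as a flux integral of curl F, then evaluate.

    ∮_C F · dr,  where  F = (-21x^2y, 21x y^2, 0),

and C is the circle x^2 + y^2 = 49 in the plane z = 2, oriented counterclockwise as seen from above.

Let S be the flat disk x^2 + y^2 ≤ 49 in the plane z = 2, with upward unit normal n̂ = ẑ. By Stokes' theorem,

    ∮_C F · dr = ∬_S (∇ × F) · n̂ dS = ∬_D (curl F)_z dA,

where D is the disk x^2 + y^2 ≤ 49.

Compute the curl of F = (-21x^2y, 21x y^2, 0):
    (∇ × F)_x = ∂F_z/∂y - ∂F_y/∂z = 0,
    (∇ × F)_y = ∂F_x/∂z - ∂F_z/∂x = 0,
    (∇ × F)_z = ∂F_y/∂x - ∂F_x/∂y = 21x^2 + 21y^2.

On z = 2, (curl F)_z = 21x^2 + 21y^2.

Convert to polar (x = r cos θ, y = r sin θ, dA = r dr dθ); the integrand becomes 21r^2, so

    ∬_D (curl F)_z dA = ∫_0^{2π} ∫_0^{7} (21r^2) · r dr dθ.

Inner (r from 0 to 7): 50421/4.
Outer (θ from 0 to 2π): 50421π/2.

Therefore ∮_C F · dr = 50421π/2.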